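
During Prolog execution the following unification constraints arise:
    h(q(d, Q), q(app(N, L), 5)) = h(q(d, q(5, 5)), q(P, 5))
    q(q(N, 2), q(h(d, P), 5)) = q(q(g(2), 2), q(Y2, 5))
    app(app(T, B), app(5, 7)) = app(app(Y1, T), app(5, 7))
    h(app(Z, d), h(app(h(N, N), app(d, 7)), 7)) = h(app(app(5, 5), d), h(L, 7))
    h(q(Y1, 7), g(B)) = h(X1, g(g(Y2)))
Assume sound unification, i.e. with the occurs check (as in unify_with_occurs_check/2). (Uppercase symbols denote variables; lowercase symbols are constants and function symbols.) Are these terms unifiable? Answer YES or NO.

YES

Decompose h/2: q(d, Q) = q(d, q(5, 5)),  q(app(N, L), 5) = q(P, 5).
Decompose q/2: d = d,  Q = q(5, 5).
Delete trivial equation d = d.
Bind Q := q(5, 5); no other remaining equation mentions Q.
Decompose q/2: app(N, L) = P,  5 = 5.
Bind P := app(N, L); substituting into the one remaining equation that mentions P gives: q(q(N, 2), q(h(d, app(N, L)), 5)) = q(q(g(2), 2), q(Y2, 5)).
Delete trivial equation 5 = 5.
Decompose q/2: q(N, 2) = q(g(2), 2),  q(h(d, app(N, L)), 5) = q(Y2, 5).
Decompose q/2: N = g(2),  2 = 2.
Bind N := g(2); substituting into the 2 remaining equations that mention N gives: q(h(d, app(g(2), L)), 5) = q(Y2, 5),  h(app(Z, d), h(app(h(g(2), g(2)), app(d, 7)), 7)) = h(app(app(5, 5), d), h(L, 7)). Substituting into the earlier binding gives P := app(g(2), L).
Delete trivial equation 2 = 2.
Decompose q/2: h(d, app(g(2), L)) = Y2,  5 = 5.
Bind Y2 := h(d, app(g(2), L)); substituting into the one remaining equation that mentions Y2 gives: h(q(Y1, 7), g(B)) = h(X1, g(g(h(d, app(g(2), L))))).
Delete trivial equation 5 = 5.
Decompose app/2: app(T, B) = app(Y1, T),  app(5, 7) = app(5, 7).
Decompose app/2: T = Y1,  B = T.
Bind T := Y1; substituting into the one remaining equation that mentions T gives: B = Y1.
Bind B := Y1; substituting into the one remaining equation that mentions B gives: h(q(Y1, 7), g(Y1)) = h(X1, g(g(h(d, app(g(2), L))))).
Delete trivial equation app(5, 7) = app(5, 7).
Decompose h/2: app(Z, d) = app(app(5, 5), d),  h(app(h(g(2), g(2)), app(d, 7)), 7) = h(L, 7).
Decompose app/2: Z = app(5, 5),  d = d.
Bind Z := app(5, 5); no other remaining equation mentions Z.
Delete trivial equation d = d.
Decompose h/2: app(h(g(2), g(2)), app(d, 7)) = L,  7 = 7.
Bind L := app(h(g(2), g(2)), app(d, 7)); substituting into the one remaining equation that mentions L gives: h(q(Y1, 7), g(Y1)) = h(X1, g(g(h(d, app(g(2), app(h(g(2), g(2)), app(d, 7))))))). Substituting into the earlier bindings gives P := app(g(2), app(h(g(2), g(2)), app(d, 7))), Y2 := h(d, app(g(2), app(h(g(2), g(2)), app(d, 7)))).
Delete trivial equation 7 = 7.
Decompose h/2: q(Y1, 7) = X1,  g(Y1) = g(g(h(d, app(g(2), app(h(g(2), g(2)), app(d, 7)))))).
Bind X1 := q(Y1, 7); no other remaining equation mentions X1.
Decompose g/1: Y1 = g(h(d, app(g(2), app(h(g(2), g(2)), app(d, 7))))).
Bind Y1 := g(h(d, app(g(2), app(h(g(2), g(2)), app(d, 7))))). Substituting into the earlier bindings gives T := g(h(d, app(g(2), app(h(g(2), g(2)), app(d, 7))))), B := g(h(d, app(g(2), app(h(g(2), g(2)), app(d, 7))))), X1 := q(g(h(d, app(g(2), app(h(g(2), g(2)), app(d, 7))))), 7).
No equations remain and no clash or occurs-check failure arose, so a unifier exists.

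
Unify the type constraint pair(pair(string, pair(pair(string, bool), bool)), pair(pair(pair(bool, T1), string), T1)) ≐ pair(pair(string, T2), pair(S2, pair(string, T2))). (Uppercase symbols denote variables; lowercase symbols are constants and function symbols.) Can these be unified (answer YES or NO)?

YES

Decompose pair/2: pair(string, pair(pair(string, bool), bool)) ≐ pair(string, T2),  pair(pair(pair(bool, T1), string), T1) ≐ pair(S2, pair(string, T2)).
Decompose pair/2: string ≐ string,  pair(pair(string, bool), bool) ≐ T2.
Delete trivial equation string ≐ string.
Bind T2 := pair(pair(string, bool), bool); substituting into the remaining equation gives: pair(pair(pair(bool, T1), string), T1) ≐ pair(S2, pair(string, pair(pair(string, bool), bool))).
Decompose pair/2: pair(pair(bool, T1), string) ≐ S2,  T1 ≐ pair(string, pair(pair(string, bool), bool)).
Bind S2 := pair(pair(bool, T1), string); no other remaining equation mentions S2.
Bind T1 := pair(string, pair(pair(string, bool), bool)). Substituting into the earlier binding gives S2 := pair(pair(bool, pair(string, pair(pair(string, bool), bool))), string).
No equations remain and no clash or occurs-check failure arose, so a unifier exists.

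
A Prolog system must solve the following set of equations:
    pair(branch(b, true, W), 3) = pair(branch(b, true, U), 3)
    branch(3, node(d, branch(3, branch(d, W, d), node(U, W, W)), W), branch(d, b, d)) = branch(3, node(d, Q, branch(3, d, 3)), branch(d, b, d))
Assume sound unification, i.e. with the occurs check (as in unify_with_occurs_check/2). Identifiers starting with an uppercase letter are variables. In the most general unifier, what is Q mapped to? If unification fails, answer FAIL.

branch(3, branch(d, branch(3, d, 3), d), node(branch(3, d, 3), branch(3, d, 3), branch(3, d, 3)))

Decompose pair/2: branch(b, true, W) = branch(b, true, U),  3 = 3.
Decompose branch/3: b = b,  true = true,  W = U.
Delete trivial equation b = b.
Delete trivial equation true = true.
Bind W := U; substituting into the one remaining equation that mentions W gives: branch(3, node(d, branch(3, branch(d, U, d), node(U, U, U)), U), branch(d, b, d)) = branch(3, node(d, Q, branch(3, d, 3)), branch(d, b, d)).
Delete trivial equation 3 = 3.
Decompose branch/3: 3 = 3,  node(d, branch(3, branch(d, U, d), node(U, U, U)), U) = node(d, Q, branch(3, d, 3)),  branch(d, b, d) = branch(d, b, d).
Delete trivial equation 3 = 3.
Decompose node/3: d = d,  branch(3, branch(d, U, d), node(U, U, U)) = Q,  U = branch(3, d, 3).
Delete trivial equation d = d.
Bind Q := branch(3, branch(d, U, d), node(U, U, U)); no other remaining equation mentions Q.
Bind U := branch(3, d, 3); no other remaining equation mentions U. Substituting into the earlier bindings gives W := branch(3, d, 3), Q := branch(3, branch(d, branch(3, d, 3), d), node(branch(3, d, 3), branch(3, d, 3), branch(3, d, 3))).
Delete trivial equation branch(d, b, d) = branch(d, b, d).
MGU = { W -> branch(3, d, 3), Q -> branch(3, branch(d, branch(3, d, 3), d), node(branch(3, d, 3), branch(3, d, 3), branch(3, d, 3))), U -> branch(3, d, 3) }, so Q -> branch(3, branch(d, branch(3, d, 3), d), node(branch(3, d, 3), branch(3, d, 3), branch(3, d, 3))).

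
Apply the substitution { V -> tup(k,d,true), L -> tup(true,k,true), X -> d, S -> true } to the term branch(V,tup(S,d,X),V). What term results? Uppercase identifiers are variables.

branch(tup(k,d,true),tup(true,d,d),tup(k,d,true))

Replace each occurrence of V with tup(k,d,true).
Replace each occurrence of X with d.
Replace each occurrence of S with true.
Result: branch(tup(k,d,true),tup(true,d,d),tup(k,d,true)).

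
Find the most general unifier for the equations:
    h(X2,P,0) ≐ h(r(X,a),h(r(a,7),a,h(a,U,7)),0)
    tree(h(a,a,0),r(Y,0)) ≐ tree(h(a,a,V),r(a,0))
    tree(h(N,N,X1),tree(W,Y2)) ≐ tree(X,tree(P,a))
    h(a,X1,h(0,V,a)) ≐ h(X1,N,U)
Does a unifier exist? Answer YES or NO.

YES

Decompose h/3: X2 ≐ r(X,a),  P ≐ h(r(a,7),a,h(a,U,7)),  0 ≐ 0.
Bind X2 := r(X,a); no other remaining equation mentions X2.
Bind P := h(r(a,7),a,h(a,U,7)); substituting into the one remaining equation that mentions P gives: tree(h(N,N,X1),tree(W,Y2)) ≐ tree(X,tree(h(r(a,7),a,h(a,U,7)),a)).
Delete trivial equation 0 ≐ 0.
Decompose tree/2: h(a,a,0) ≐ h(a,a,V),  r(Y,0) ≐ r(a,0).
Decompose h/3: a ≐ a,  a ≐ a,  0 ≐ V.
Delete trivial equation a ≐ a.
Delete trivial equation a ≐ a.
Bind V := 0; substituting into the one remaining equation that mentions V gives: h(a,X1,h(0,0,a)) ≐ h(X1,N,U).
Decompose r/2: Y ≐ a,  0 ≐ 0.
Bind Y := a; no other remaining equation mentions Y.
Delete trivial equation 0 ≐ 0.
Decompose tree/2: h(N,N,X1) ≐ X,  tree(W,Y2) ≐ tree(h(r(a,7),a,h(a,U,7)),a).
Bind X := h(N,N,X1); no other remaining equation mentions X. Substituting into the earlier binding gives X2 := r(h(N,N,X1),a).
Decompose tree/2: W ≐ h(r(a,7),a,h(a,U,7)),  Y2 ≐ a.
Bind W := h(r(a,7),a,h(a,U,7)); no other remaining equation mentions W.
Bind Y2 := a; no other remaining equation mentions Y2.
Decompose h/3: a ≐ X1,  X1 ≐ N,  h(0,0,a) ≐ U.
Bind X1 := a; substituting into the one remaining equation that mentions X1 gives: a ≐ N. Substituting into the earlier bindings gives X2 := r(h(N,N,a),a), X := h(N,N,a).
Bind N := a; no other remaining equation mentions N. Substituting into the earlier bindings gives X2 := r(h(a,a,a),a), X := h(a,a,a).
Bind U := h(0,0,a). Substituting into the earlier bindings gives P := h(r(a,7),a,h(a,h(0,0,a),7)), W := h(r(a,7),a,h(a,h(0,0,a),7)).
No equations remain and no clash or occurs-check failure arose, so a unifier exists.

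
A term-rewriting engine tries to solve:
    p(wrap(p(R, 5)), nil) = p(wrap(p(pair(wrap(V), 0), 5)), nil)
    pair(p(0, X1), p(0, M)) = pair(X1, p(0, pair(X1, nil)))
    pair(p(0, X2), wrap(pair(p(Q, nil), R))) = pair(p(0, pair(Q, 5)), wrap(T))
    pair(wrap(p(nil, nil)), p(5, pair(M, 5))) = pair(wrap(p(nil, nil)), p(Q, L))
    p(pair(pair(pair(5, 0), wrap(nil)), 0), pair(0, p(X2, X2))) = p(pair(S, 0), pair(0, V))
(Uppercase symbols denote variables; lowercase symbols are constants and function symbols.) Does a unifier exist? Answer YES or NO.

NO

Decompose p/2: wrap(p(R, 5)) = wrap(p(pair(wrap(V), 0), 5)),  nil = nil.
Decompose wrap/1: p(R, 5) = p(pair(wrap(V), 0), 5).
Decompose p/2: R = pair(wrap(V), 0),  5 = 5.
Bind R := pair(wrap(V), 0); substituting into the one remaining equation that mentions R gives: pair(p(0, X2), wrap(pair(p(Q, nil), pair(wrap(V), 0)))) = pair(p(0, pair(Q, 5)), wrap(T)).
Delete trivial equation 5 = 5.
Delete trivial equation nil = nil.
Decompose pair/2: p(0, X1) = X1,  p(0, M) = p(0, pair(X1, nil)).
Occurs check fails: X1 occurs in p(0, X1); the equation X1 = p(0, X1) has no finite solution.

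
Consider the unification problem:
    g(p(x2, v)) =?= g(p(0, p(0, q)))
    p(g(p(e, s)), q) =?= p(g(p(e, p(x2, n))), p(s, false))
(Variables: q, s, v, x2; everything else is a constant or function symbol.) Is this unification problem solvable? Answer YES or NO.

YES

Decompose g/1: p(x2, v) =?= p(0, p(0, q)).
Decompose p/2: x2 =?= 0,  v =?= p(0, q).
Bind x2 := 0; substituting into the one remaining equation that mentions x2 gives: p(g(p(e, s)), q) =?= p(g(p(e, p(0, n))), p(s, false)).
Bind v := p(0, q); no other remaining equation mentions v.
Decompose p/2: g(p(e, s)) =?= g(p(e, p(0, n))),  q =?= p(s, false).
Decompose g/1: p(e, s) =?= p(e, p(0, n)).
Decompose p/2: e =?= e,  s =?= p(0, n).
Delete trivial equation e =?= e.
Bind s := p(0, n); substituting into the remaining equation gives: q =?= p(p(0, n), false).
Bind q := p(p(0, n), false). Substituting into the earlier binding gives v := p(0, p(p(0, n), false)).
No equations remain and no clash or occurs-check failure arose, so a unifier exists.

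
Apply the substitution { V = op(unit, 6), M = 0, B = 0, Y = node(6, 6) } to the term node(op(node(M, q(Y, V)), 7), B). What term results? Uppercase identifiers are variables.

node(op(node(0, q(node(6, 6), op(unit, 6))), 7), 0)

Replace each occurrence of V with op(unit, 6).
Replace each occurrence of M with 0.
Replace each occurrence of B with 0.
Replace each occurrence of Y with node(6, 6).
Result: node(op(node(0, q(node(6, 6), op(unit, 6))), 7), 0).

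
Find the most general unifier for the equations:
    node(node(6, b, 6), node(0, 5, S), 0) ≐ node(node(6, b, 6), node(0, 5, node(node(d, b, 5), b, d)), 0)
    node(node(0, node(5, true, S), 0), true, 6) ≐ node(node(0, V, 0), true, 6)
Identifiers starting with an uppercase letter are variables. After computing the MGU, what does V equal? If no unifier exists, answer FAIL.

node(5, true, node(node(d, b, 5), b, d))

Decompose node/3: node(6, b, 6) ≐ node(6, b, 6),  node(0, 5, S) ≐ node(0, 5, node(node(d, b, 5), b, d)),  0 ≐ 0.
Delete trivial equation node(6, b, 6) ≐ node(6, b, 6).
Decompose node/3: 0 ≐ 0,  5 ≐ 5,  S ≐ node(node(d, b, 5), b, d).
Delete trivial equation 0 ≐ 0.
Delete trivial equation 5 ≐ 5.
Bind S := node(node(d, b, 5), b, d); substituting into the one remaining equation that mentions S gives: node(node(0, node(5, true, node(node(d, b, 5), b, d)), 0), true, 6) ≐ node(node(0, V, 0), true, 6).
Delete trivial equation 0 ≐ 0.
Decompose node/3: node(0, node(5, true, node(node(d, b, 5), b, d)), 0) ≐ node(0, V, 0),  true ≐ true,  6 ≐ 6.
Decompose node/3: 0 ≐ 0,  node(5, true, node(node(d, b, 5), b, d)) ≐ V,  0 ≐ 0.
Delete trivial equation 0 ≐ 0.
Bind V := node(5, true, node(node(d, b, 5), b, d)); no other remaining equation mentions V.
Delete trivial equation 0 ≐ 0.
Delete trivial equation true ≐ true.
Delete trivial equation 6 ≐ 6.
MGU = { S := node(node(d, b, 5), b, d), V := node(5, true, node(node(d, b, 5), b, d)) }, so V := node(5, true, node(node(d, b, 5), b, d)).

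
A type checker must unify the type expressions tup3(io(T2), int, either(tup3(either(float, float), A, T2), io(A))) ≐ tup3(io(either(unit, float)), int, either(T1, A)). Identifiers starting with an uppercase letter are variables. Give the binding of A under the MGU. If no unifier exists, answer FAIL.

FAIL

Decompose tup3/3: io(T2) ≐ io(either(unit, float)),  int ≐ int,  either(tup3(either(float, float), A, T2), io(A)) ≐ either(T1, A).
Decompose io/1: T2 ≐ either(unit, float).
Bind T2 := either(unit, float); substituting into the one remaining equation that mentions T2 gives: either(tup3(either(float, float), A, either(unit, float)), io(A)) ≐ either(T1, A).
Delete trivial equation int ≐ int.
Decompose either/2: tup3(either(float, float), A, either(unit, float)) ≐ T1,  io(A) ≐ A.
Bind T1 := tup3(either(float, float), A, either(unit, float)); no other remaining equation mentions T1.
Occurs check fails: A occurs in io(A); the equation A ≐ io(A) has no finite solution.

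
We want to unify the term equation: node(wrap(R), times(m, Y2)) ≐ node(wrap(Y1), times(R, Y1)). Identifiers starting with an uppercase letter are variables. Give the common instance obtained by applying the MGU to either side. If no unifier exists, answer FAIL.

Decompose node/2: wrap(R) ≐ wrap(Y1),  times(m, Y2) ≐ times(R, Y1).
Decompose wrap/1: R ≐ Y1.
Bind R := Y1; substituting into the remaining equation gives: times(m, Y2) ≐ times(Y1, Y1).
Decompose times/2: m ≐ Y1,  Y2 ≐ Y1.
Bind Y1 := m; substituting into the remaining equation gives: Y2 ≐ m. Substituting into the earlier binding gives R := m.
Bind Y2 := m.
Applying the MGU to either side gives node(wrap(m), times(m, m)).

node(wrap(m), times(m, m))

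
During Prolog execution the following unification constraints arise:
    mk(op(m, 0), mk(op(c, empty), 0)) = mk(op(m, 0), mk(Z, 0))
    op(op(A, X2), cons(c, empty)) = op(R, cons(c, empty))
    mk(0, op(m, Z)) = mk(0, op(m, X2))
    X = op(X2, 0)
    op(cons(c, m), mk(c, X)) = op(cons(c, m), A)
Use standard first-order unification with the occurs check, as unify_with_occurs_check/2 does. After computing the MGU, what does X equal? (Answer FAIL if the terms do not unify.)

Decompose mk/2: op(m, 0) = op(m, 0),  mk(op(c, empty), 0) = mk(Z, 0).
Delete trivial equation op(m, 0) = op(m, 0).
Decompose mk/2: op(c, empty) = Z,  0 = 0.
Bind Z := op(c, empty); substituting into the one remaining equation that mentions Z gives: mk(0, op(m, op(c, empty))) = mk(0, op(m, X2)).
Delete trivial equation 0 = 0.
Decompose op/2: op(A, X2) = R,  cons(c, empty) = cons(c, empty).
Bind R := op(A, X2); no other remaining equation mentions R.
Delete trivial equation cons(c, empty) = cons(c, empty).
Decompose mk/2: 0 = 0,  op(m, op(c, empty)) = op(m, X2).
Delete trivial equation 0 = 0.
Decompose op/2: m = m,  op(c, empty) = X2.
Delete trivial equation m = m.
Bind X2 := op(c, empty); substituting into the one remaining equation that mentions X2 gives: X = op(op(c, empty), 0). Substituting into the earlier binding gives R := op(A, op(c, empty)).
Bind X := op(op(c, empty), 0); substituting into the remaining equation gives: op(cons(c, m), mk(c, op(op(c, empty), 0))) = op(cons(c, m), A).
Decompose op/2: cons(c, m) = cons(c, m),  mk(c, op(op(c, empty), 0)) = A.
Delete trivial equation cons(c, m) = cons(c, m).
Bind A := mk(c, op(op(c, empty), 0)). Substituting into the earlier binding gives R := op(mk(c, op(op(c, empty), 0)), op(c, empty)).
MGU = { Z ↦ op(c, empty), R ↦ op(mk(c, op(op(c, empty), 0)), op(c, empty)), X2 ↦ op(c, empty), X ↦ op(op(c, empty), 0), A ↦ mk(c, op(op(c, empty), 0)) }, so X ↦ op(op(c, empty), 0).

op(op(c, empty), 0)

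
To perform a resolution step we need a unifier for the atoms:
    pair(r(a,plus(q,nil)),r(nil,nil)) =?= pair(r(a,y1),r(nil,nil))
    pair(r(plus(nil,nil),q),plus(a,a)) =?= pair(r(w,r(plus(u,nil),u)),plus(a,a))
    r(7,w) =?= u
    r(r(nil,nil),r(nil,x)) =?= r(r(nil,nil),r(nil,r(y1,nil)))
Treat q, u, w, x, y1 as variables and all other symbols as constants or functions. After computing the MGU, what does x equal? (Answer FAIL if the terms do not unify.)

Decompose pair/2: r(a,plus(q,nil)) =?= r(a,y1),  r(nil,nil) =?= r(nil,nil).
Decompose r/2: a =?= a,  plus(q,nil) =?= y1.
Delete trivial equation a =?= a.
Bind y1 := plus(q,nil); substituting into the one remaining equation that mentions y1 gives: r(r(nil,nil),r(nil,x)) =?= r(r(nil,nil),r(nil,r(plus(q,nil),nil))).
Delete trivial equation r(nil,nil) =?= r(nil,nil).
Decompose pair/2: r(plus(nil,nil),q) =?= r(w,r(plus(u,nil),u)),  plus(a,a) =?= plus(a,a).
Decompose r/2: plus(nil,nil) =?= w,  q =?= r(plus(u,nil),u).
Bind w := plus(nil,nil); substituting into the one remaining equation that mentions w gives: r(7,plus(nil,nil)) =?= u.
Bind q := r(plus(u,nil),u); substituting into the one remaining equation that mentions q gives: r(r(nil,nil),r(nil,x)) =?= r(r(nil,nil),r(nil,r(plus(r(plus(u,nil),u),nil),nil))). Substituting into the earlier binding gives y1 := plus(r(plus(u,nil),u),nil).
Delete trivial equation plus(a,a) =?= plus(a,a).
Bind u := r(7,plus(nil,nil)); substituting into the remaining equation gives: r(r(nil,nil),r(nil,x)) =?= r(r(nil,nil),r(nil,r(plus(r(plus(r(7,plus(nil,nil)),nil),r(7,plus(nil,nil))),nil),nil))). Substituting into the earlier bindings gives y1 := plus(r(plus(r(7,plus(nil,nil)),nil),r(7,plus(nil,nil))),nil), q := r(plus(r(7,plus(nil,nil)),nil),r(7,plus(nil,nil))).
Decompose r/2: r(nil,nil) =?= r(nil,nil),  r(nil,x) =?= r(nil,r(plus(r(plus(r(7,plus(nil,nil)),nil),r(7,plus(nil,nil))),nil),nil)).
Delete trivial equation r(nil,nil) =?= r(nil,nil).
Decompose r/2: nil =?= nil,  x =?= r(plus(r(plus(r(7,plus(nil,nil)),nil),r(7,plus(nil,nil))),nil),nil).
Delete trivial equation nil =?= nil.
Bind x := r(plus(r(plus(r(7,plus(nil,nil)),nil),r(7,plus(nil,nil))),nil),nil).
MGU = { y1 ↦ plus(r(plus(r(7,plus(nil,nil)),nil),r(7,plus(nil,nil))),nil), w ↦ plus(nil,nil), q ↦ r(plus(r(7,plus(nil,nil)),nil),r(7,plus(nil,nil))), u ↦ r(7,plus(nil,nil)), x ↦ r(plus(r(plus(r(7,plus(nil,nil)),nil),r(7,plus(nil,nil))),nil),nil) }, so x ↦ r(plus(r(plus(r(7,plus(nil,nil)),nil),r(7,plus(nil,nil))),nil),nil).

r(plus(r(plus(r(7,plus(nil,nil)),nil),r(7,plus(nil,nil))),nil),nil)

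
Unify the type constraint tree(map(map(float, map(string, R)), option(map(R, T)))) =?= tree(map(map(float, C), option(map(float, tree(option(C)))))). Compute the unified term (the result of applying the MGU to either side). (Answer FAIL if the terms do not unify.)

Decompose tree/1: map(map(float, map(string, R)), option(map(R, T))) =?= map(map(float, C), option(map(float, tree(option(C))))).
Decompose map/2: map(float, map(string, R)) =?= map(float, C),  option(map(R, T)) =?= option(map(float, tree(option(C)))).
Decompose map/2: float =?= float,  map(string, R) =?= C.
Delete trivial equation float =?= float.
Bind C := map(string, R); substituting into the remaining equation gives: option(map(R, T)) =?= option(map(float, tree(option(map(string, R))))).
Decompose option/1: map(R, T) =?= map(float, tree(option(map(string, R)))).
Decompose map/2: R =?= float,  T =?= tree(option(map(string, R))).
Bind R := float; substituting into the remaining equation gives: T =?= tree(option(map(string, float))). Substituting into the earlier binding gives C := map(string, float).
Bind T := tree(option(map(string, float))).
Applying the MGU to either side gives tree(map(map(float, map(string, float)), option(map(float, tree(option(map(string, float))))))).

tree(map(map(float, map(string, float)), option(map(float, tree(option(map(string, float)))))))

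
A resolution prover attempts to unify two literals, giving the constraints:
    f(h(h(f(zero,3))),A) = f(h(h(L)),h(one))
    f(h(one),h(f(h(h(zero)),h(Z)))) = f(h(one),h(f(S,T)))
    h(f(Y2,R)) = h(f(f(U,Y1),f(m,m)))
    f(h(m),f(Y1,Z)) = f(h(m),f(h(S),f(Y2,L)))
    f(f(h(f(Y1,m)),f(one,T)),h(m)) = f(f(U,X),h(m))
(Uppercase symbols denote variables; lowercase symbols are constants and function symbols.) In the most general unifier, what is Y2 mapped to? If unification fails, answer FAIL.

f(h(f(h(h(h(zero))),m)),h(h(h(zero))))

Decompose f/2: h(h(f(zero,3))) = h(h(L)),  A = h(one).
Decompose h/1: h(f(zero,3)) = h(L).
Decompose h/1: f(zero,3) = L.
Bind L := f(zero,3); substituting into the one remaining equation that mentions L gives: f(h(m),f(Y1,Z)) = f(h(m),f(h(S),f(Y2,f(zero,3)))).
Bind A := h(one); no other remaining equation mentions A.
Decompose f/2: h(one) = h(one),  h(f(h(h(zero)),h(Z))) = h(f(S,T)).
Delete trivial equation h(one) = h(one).
Decompose h/1: f(h(h(zero)),h(Z)) = f(S,T).
Decompose f/2: h(h(zero)) = S,  h(Z) = T.
Bind S := h(h(zero)); substituting into the one remaining equation that mentions S gives: f(h(m),f(Y1,Z)) = f(h(m),f(h(h(h(zero))),f(Y2,f(zero,3)))).
Bind T := h(Z); substituting into the one remaining equation that mentions T gives: f(f(h(f(Y1,m)),f(one,h(Z))),h(m)) = f(f(U,X),h(m)).
Decompose h/1: f(Y2,R) = f(f(U,Y1),f(m,m)).
Decompose f/2: Y2 = f(U,Y1),  R = f(m,m).
Bind Y2 := f(U,Y1); substituting into the one remaining equation that mentions Y2 gives: f(h(m),f(Y1,Z)) = f(h(m),f(h(h(h(zero))),f(f(U,Y1),f(zero,3)))).
Bind R := f(m,m); no other remaining equation mentions R.
Decompose f/2: h(m) = h(m),  f(Y1,Z) = f(h(h(h(zero))),f(f(U,Y1),f(zero,3))).
Delete trivial equation h(m) = h(m).
Decompose f/2: Y1 = h(h(h(zero))),  Z = f(f(U,Y1),f(zero,3)).
Bind Y1 := h(h(h(zero))); substituting into the remaining equations gives: Z = f(f(U,h(h(h(zero)))),f(zero,3)),  f(f(h(f(h(h(h(zero))),m)),f(one,h(Z))),h(m)) = f(f(U,X),h(m)). Substituting into the earlier binding gives Y2 := f(U,h(h(h(zero)))).
Bind Z := f(f(U,h(h(h(zero)))),f(zero,3)); substituting into the remaining equation gives: f(f(h(f(h(h(h(zero))),m)),f(one,h(f(f(U,h(h(h(zero)))),f(zero,3))))),h(m)) = f(f(U,X),h(m)). Substituting into the earlier binding gives T := h(f(f(U,h(h(h(zero)))),f(zero,3))).
Decompose f/2: f(h(f(h(h(h(zero))),m)),f(one,h(f(f(U,h(h(h(zero)))),f(zero,3))))) = f(U,X),  h(m) = h(m).
Decompose f/2: h(f(h(h(h(zero))),m)) = U,  f(one,h(f(f(U,h(h(h(zero)))),f(zero,3)))) = X.
Bind U := h(f(h(h(h(zero))),m)); substituting into the one remaining equation that mentions U gives: f(one,h(f(f(h(f(h(h(h(zero))),m)),h(h(h(zero)))),f(zero,3)))) = X. Substituting into the earlier bindings gives T := h(f(f(h(f(h(h(h(zero))),m)),h(h(h(zero)))),f(zero,3))), Y2 := f(h(f(h(h(h(zero))),m)),h(h(h(zero)))), Z := f(f(h(f(h(h(h(zero))),m)),h(h(h(zero)))),f(zero,3)).
Bind X := f(one,h(f(f(h(f(h(h(h(zero))),m)),h(h(h(zero)))),f(zero,3)))); no other remaining equation mentions X.
Delete trivial equation h(m) = h(m).
MGU = { L := f(zero,3), A := h(one), S := h(h(zero)), T := h(f(f(h(f(h(h(h(zero))),m)),h(h(h(zero)))),f(zero,3))), Y2 := f(h(f(h(h(h(zero))),m)),h(h(h(zero)))), R := f(m,m), Y1 := h(h(h(zero))), Z := f(f(h(f(h(h(h(zero))),m)),h(h(h(zero)))),f(zero,3)), U := h(f(h(h(h(zero))),m)), X := f(one,h(f(f(h(f(h(h(h(zero))),m)),h(h(h(zero)))),f(zero,3)))) }, so Y2 := f(h(f(h(h(h(zero))),m)),h(h(h(zero)))).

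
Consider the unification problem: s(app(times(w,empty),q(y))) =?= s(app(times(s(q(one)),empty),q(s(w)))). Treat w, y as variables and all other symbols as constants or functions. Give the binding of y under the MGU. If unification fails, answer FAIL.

s(s(q(one)))

Decompose s/1: app(times(w,empty),q(y)) =?= app(times(s(q(one)),empty),q(s(w))).
Decompose app/2: times(w,empty) =?= times(s(q(one)),empty),  q(y) =?= q(s(w)).
Decompose times/2: w =?= s(q(one)),  empty =?= empty.
Bind w := s(q(one)); substituting into the one remaining equation that mentions w gives: q(y) =?= q(s(s(q(one)))).
Delete trivial equation empty =?= empty.
Decompose q/1: y =?= s(s(q(one))).
Bind y := s(s(q(one))).
MGU = { w -> s(q(one)), y -> s(s(q(one))) }, so y -> s(s(q(one))).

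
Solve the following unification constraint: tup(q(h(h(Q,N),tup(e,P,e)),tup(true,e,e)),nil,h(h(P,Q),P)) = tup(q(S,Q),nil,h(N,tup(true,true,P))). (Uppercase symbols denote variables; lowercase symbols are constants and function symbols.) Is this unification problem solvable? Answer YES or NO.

Decompose tup/3: q(h(h(Q,N),tup(e,P,e)),tup(true,e,e)) = q(S,Q),  nil = nil,  h(h(P,Q),P) = h(N,tup(true,true,P)).
Decompose q/2: h(h(Q,N),tup(e,P,e)) = S,  tup(true,e,e) = Q.
Bind S := h(h(Q,N),tup(e,P,e)); no other remaining equation mentions S.
Bind Q := tup(true,e,e); substituting into the one remaining equation that mentions Q gives: h(h(P,tup(true,e,e)),P) = h(N,tup(true,true,P)). Substituting into the earlier binding gives S := h(h(tup(true,e,e),N),tup(e,P,e)).
Delete trivial equation nil = nil.
Decompose h/2: h(P,tup(true,e,e)) = N,  P = tup(true,true,P).
Bind N := h(P,tup(true,e,e)); no other remaining equation mentions N. Substituting into the earlier binding gives S := h(h(tup(true,e,e),h(P,tup(true,e,e))),tup(e,P,e)).
Occurs check fails: P occurs in tup(true,true,P); the equation P = tup(true,true,P) has no finite solution.

NO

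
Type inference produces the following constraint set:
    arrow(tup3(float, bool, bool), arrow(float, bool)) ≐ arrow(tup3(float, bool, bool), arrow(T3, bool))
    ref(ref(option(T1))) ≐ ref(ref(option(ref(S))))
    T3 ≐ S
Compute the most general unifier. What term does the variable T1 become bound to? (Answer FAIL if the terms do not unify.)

ref(float)

Decompose arrow/2: tup3(float, bool, bool) ≐ tup3(float, bool, bool),  arrow(float, bool) ≐ arrow(T3, bool).
Delete trivial equation tup3(float, bool, bool) ≐ tup3(float, bool, bool).
Decompose arrow/2: float ≐ T3,  bool ≐ bool.
Bind T3 := float; substituting into the one remaining equation that mentions T3 gives: float ≐ S.
Delete trivial equation bool ≐ bool.
Decompose ref/1: ref(option(T1)) ≐ ref(option(ref(S))).
Decompose ref/1: option(T1) ≐ option(ref(S)).
Decompose option/1: T1 ≐ ref(S).
Bind T1 := ref(S); no other remaining equation mentions T1.
Bind S := float. Substituting into the earlier binding gives T1 := ref(float).
MGU = { T3 -> float, T1 -> ref(float), S -> float }, so T1 -> ref(float).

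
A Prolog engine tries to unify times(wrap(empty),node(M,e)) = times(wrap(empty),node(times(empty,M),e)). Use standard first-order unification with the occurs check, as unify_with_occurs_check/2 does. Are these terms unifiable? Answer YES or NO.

Decompose times/2: wrap(empty) = wrap(empty),  node(M,e) = node(times(empty,M),e).
Delete trivial equation wrap(empty) = wrap(empty).
Decompose node/2: M = times(empty,M),  e = e.
Occurs check fails: M occurs in times(empty,M); the equation M = times(empty,M) has no finite solution.

NO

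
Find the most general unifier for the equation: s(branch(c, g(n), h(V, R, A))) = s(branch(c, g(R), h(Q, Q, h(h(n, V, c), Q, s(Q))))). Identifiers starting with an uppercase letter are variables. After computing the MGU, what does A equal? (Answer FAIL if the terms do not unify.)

Decompose s/1: branch(c, g(n), h(V, R, A)) = branch(c, g(R), h(Q, Q, h(h(n, V, c), Q, s(Q)))).
Decompose branch/3: c = c,  g(n) = g(R),  h(V, R, A) = h(Q, Q, h(h(n, V, c), Q, s(Q))).
Delete trivial equation c = c.
Decompose g/1: n = R.
Bind R := n; substituting into the remaining equation gives: h(V, n, A) = h(Q, Q, h(h(n, V, c), Q, s(Q))).
Decompose h/3: V = Q,  n = Q,  A = h(h(n, V, c), Q, s(Q)).
Bind V := Q; substituting into the one remaining equation that mentions V gives: A = h(h(n, Q, c), Q, s(Q)).
Bind Q := n; substituting into the remaining equation gives: A = h(h(n, n, c), n, s(n)). Substituting into the earlier binding gives V := n.
Bind A := h(h(n, n, c), n, s(n)).
MGU = { R -> n, V -> n, Q -> n, A -> h(h(n, n, c), n, s(n)) }, so A -> h(h(n, n, c), n, s(n)).

h(h(n, n, c), n, s(n))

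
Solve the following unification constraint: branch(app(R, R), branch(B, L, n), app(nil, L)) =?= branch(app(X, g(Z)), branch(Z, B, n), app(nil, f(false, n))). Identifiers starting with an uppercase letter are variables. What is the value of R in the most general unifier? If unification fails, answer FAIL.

g(f(false, n))

Decompose branch/3: app(R, R) =?= app(X, g(Z)),  branch(B, L, n) =?= branch(Z, B, n),  app(nil, L) =?= app(nil, f(false, n)).
Decompose app/2: R =?= X,  R =?= g(Z).
Bind R := X; substituting into the one remaining equation that mentions R gives: X =?= g(Z).
Bind X := g(Z); no other remaining equation mentions X. Substituting into the earlier binding gives R := g(Z).
Decompose branch/3: B =?= Z,  L =?= B,  n =?= n.
Bind B := Z; substituting into the one remaining equation that mentions B gives: L =?= Z.
Bind L := Z; substituting into the one remaining equation that mentions L gives: app(nil, Z) =?= app(nil, f(false, n)).
Delete trivial equation n =?= n.
Decompose app/2: nil =?= nil,  Z =?= f(false, n).
Delete trivial equation nil =?= nil.
Bind Z := f(false, n). Substituting into the earlier bindings gives R := g(f(false, n)), X := g(f(false, n)), B := f(false, n), L := f(false, n).
MGU = { R -> g(f(false, n)), X -> g(f(false, n)), B -> f(false, n), L -> f(false, n), Z -> f(false, n) }, so R -> g(f(false, n)).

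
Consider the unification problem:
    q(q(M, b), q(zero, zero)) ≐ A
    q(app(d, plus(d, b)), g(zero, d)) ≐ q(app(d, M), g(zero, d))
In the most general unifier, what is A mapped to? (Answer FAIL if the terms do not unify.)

q(q(plus(d, b), b), q(zero, zero))

Bind A := q(q(M, b), q(zero, zero)); no other remaining equation mentions A.
Decompose q/2: app(d, plus(d, b)) ≐ app(d, M),  g(zero, d) ≐ g(zero, d).
Decompose app/2: d ≐ d,  plus(d, b) ≐ M.
Delete trivial equation d ≐ d.
Bind M := plus(d, b); no other remaining equation mentions M. Substituting into the earlier binding gives A := q(q(plus(d, b), b), q(zero, zero)).
Delete trivial equation g(zero, d) ≐ g(zero, d).
MGU = { A ↦ q(q(plus(d, b), b), q(zero, zero)), M ↦ plus(d, b) }, so A ↦ q(q(plus(d, b), b), q(zero, zero)).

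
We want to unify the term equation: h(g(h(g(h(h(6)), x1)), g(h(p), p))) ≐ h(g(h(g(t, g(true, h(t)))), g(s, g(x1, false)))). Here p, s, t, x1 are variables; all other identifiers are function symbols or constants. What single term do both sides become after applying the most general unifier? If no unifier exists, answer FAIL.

Decompose h/1: g(h(g(h(h(6)), x1)), g(h(p), p)) ≐ g(h(g(t, g(true, h(t)))), g(s, g(x1, false))).
Decompose g/2: h(g(h(h(6)), x1)) ≐ h(g(t, g(true, h(t)))),  g(h(p), p) ≐ g(s, g(x1, false)).
Decompose h/1: g(h(h(6)), x1) ≐ g(t, g(true, h(t))).
Decompose g/2: h(h(6)) ≐ t,  x1 ≐ g(true, h(t)).
Bind t := h(h(6)); substituting into the one remaining equation that mentions t gives: x1 ≐ g(true, h(h(h(6)))).
Bind x1 := g(true, h(h(h(6)))); substituting into the remaining equation gives: g(h(p), p) ≐ g(s, g(g(true, h(h(h(6)))), false)).
Decompose g/2: h(p) ≐ s,  p ≐ g(g(true, h(h(h(6)))), false).
Bind s := h(p); no other remaining equation mentions s.
Bind p := g(g(true, h(h(h(6)))), false). Substituting into the earlier binding gives s := h(g(g(true, h(h(h(6)))), false)).
Applying the MGU to either side gives h(g(h(g(h(h(6)), g(true, h(h(h(6)))))), g(h(g(g(true, h(h(h(6)))), false)), g(g(true, h(h(h(6)))), false)))).

h(g(h(g(h(h(6)), g(true, h(h(h(6)))))), g(h(g(g(true, h(h(h(6)))), false)), g(g(true, h(h(h(6)))), false))))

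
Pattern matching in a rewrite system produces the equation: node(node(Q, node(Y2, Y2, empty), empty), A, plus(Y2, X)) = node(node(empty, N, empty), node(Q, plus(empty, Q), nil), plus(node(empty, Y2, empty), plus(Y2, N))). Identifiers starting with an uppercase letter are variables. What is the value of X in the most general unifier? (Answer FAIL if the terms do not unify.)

Decompose node/3: node(Q, node(Y2, Y2, empty), empty) = node(empty, N, empty),  A = node(Q, plus(empty, Q), nil),  plus(Y2, X) = plus(node(empty, Y2, empty), plus(Y2, N)).
Decompose node/3: Q = empty,  node(Y2, Y2, empty) = N,  empty = empty.
Bind Q := empty; substituting into the one remaining equation that mentions Q gives: A = node(empty, plus(empty, empty), nil).
Bind N := node(Y2, Y2, empty); substituting into the one remaining equation that mentions N gives: plus(Y2, X) = plus(node(empty, Y2, empty), plus(Y2, node(Y2, Y2, empty))).
Delete trivial equation empty = empty.
Bind A := node(empty, plus(empty, empty), nil); no other remaining equation mentions A.
Decompose plus/2: Y2 = node(empty, Y2, empty),  X = plus(Y2, node(Y2, Y2, empty)).
Occurs check fails: Y2 occurs in node(empty, Y2, empty); the equation Y2 = node(empty, Y2, empty) has no finite solution.

FAIL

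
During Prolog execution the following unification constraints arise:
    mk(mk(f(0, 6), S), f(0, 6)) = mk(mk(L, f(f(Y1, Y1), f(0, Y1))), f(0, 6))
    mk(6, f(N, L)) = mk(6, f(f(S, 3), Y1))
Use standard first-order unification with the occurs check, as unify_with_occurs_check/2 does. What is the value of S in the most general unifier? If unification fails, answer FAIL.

Decompose mk/2: mk(f(0, 6), S) = mk(L, f(f(Y1, Y1), f(0, Y1))),  f(0, 6) = f(0, 6).
Decompose mk/2: f(0, 6) = L,  S = f(f(Y1, Y1), f(0, Y1)).
Bind L := f(0, 6); substituting into the one remaining equation that mentions L gives: mk(6, f(N, f(0, 6))) = mk(6, f(f(S, 3), Y1)).
Bind S := f(f(Y1, Y1), f(0, Y1)); substituting into the one remaining equation that mentions S gives: mk(6, f(N, f(0, 6))) = mk(6, f(f(f(f(Y1, Y1), f(0, Y1)), 3), Y1)).
Delete trivial equation f(0, 6) = f(0, 6).
Decompose mk/2: 6 = 6,  f(N, f(0, 6)) = f(f(f(f(Y1, Y1), f(0, Y1)), 3), Y1).
Delete trivial equation 6 = 6.
Decompose f/2: N = f(f(f(Y1, Y1), f(0, Y1)), 3),  f(0, 6) = Y1.
Bind N := f(f(f(Y1, Y1), f(0, Y1)), 3); no other remaining equation mentions N.
Bind Y1 := f(0, 6). Substituting into the earlier bindings gives S := f(f(f(0, 6), f(0, 6)), f(0, f(0, 6))), N := f(f(f(f(0, 6), f(0, 6)), f(0, f(0, 6))), 3).
MGU = { L -> f(0, 6), S -> f(f(f(0, 6), f(0, 6)), f(0, f(0, 6))), N -> f(f(f(f(0, 6), f(0, 6)), f(0, f(0, 6))), 3), Y1 -> f(0, 6) }, so S -> f(f(f(0, 6), f(0, 6)), f(0, f(0, 6))).

f(f(f(0, 6), f(0, 6)), f(0, f(0, 6)))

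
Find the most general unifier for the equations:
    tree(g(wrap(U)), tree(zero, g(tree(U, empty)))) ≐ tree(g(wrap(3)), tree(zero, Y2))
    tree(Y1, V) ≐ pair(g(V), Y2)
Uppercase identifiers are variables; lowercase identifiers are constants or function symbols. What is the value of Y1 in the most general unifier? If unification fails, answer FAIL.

FAIL

Decompose tree/2: g(wrap(U)) ≐ g(wrap(3)),  tree(zero, g(tree(U, empty))) ≐ tree(zero, Y2).
Decompose g/1: wrap(U) ≐ wrap(3).
Decompose wrap/1: U ≐ 3.
Bind U := 3; substituting into the one remaining equation that mentions U gives: tree(zero, g(tree(3, empty))) ≐ tree(zero, Y2).
Decompose tree/2: zero ≐ zero,  g(tree(3, empty)) ≐ Y2.
Delete trivial equation zero ≐ zero.
Bind Y2 := g(tree(3, empty)); substituting into the remaining equation gives: tree(Y1, V) ≐ pair(g(V), g(tree(3, empty))).
Clash: head symbols differ (tree/2 vs pair/2); no unifier exists.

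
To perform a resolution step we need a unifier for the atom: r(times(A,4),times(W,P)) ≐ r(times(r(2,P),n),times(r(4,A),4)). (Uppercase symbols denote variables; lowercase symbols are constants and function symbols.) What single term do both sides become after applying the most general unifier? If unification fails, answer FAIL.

Decompose r/2: times(A,4) ≐ times(r(2,P),n),  times(W,P) ≐ times(r(4,A),4).
Decompose times/2: A ≐ r(2,P),  4 ≐ n.
Bind A := r(2,P); substituting into the one remaining equation that mentions A gives: times(W,P) ≐ times(r(4,r(2,P)),4).
Clash: constants 4 and n differ; no unifier exists.

FAIL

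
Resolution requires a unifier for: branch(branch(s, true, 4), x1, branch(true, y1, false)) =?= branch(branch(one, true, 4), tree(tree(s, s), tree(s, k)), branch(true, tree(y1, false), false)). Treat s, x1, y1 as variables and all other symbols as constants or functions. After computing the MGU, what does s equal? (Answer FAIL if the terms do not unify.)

Decompose branch/3: branch(s, true, 4) =?= branch(one, true, 4),  x1 =?= tree(tree(s, s), tree(s, k)),  branch(true, y1, false) =?= branch(true, tree(y1, false), false).
Decompose branch/3: s =?= one,  true =?= true,  4 =?= 4.
Bind s := one; substituting into the one remaining equation that mentions s gives: x1 =?= tree(tree(one, one), tree(one, k)).
Delete trivial equation true =?= true.
Delete trivial equation 4 =?= 4.
Bind x1 := tree(tree(one, one), tree(one, k)); no other remaining equation mentions x1.
Decompose branch/3: true =?= true,  y1 =?= tree(y1, false),  false =?= false.
Delete trivial equation true =?= true.
Occurs check fails: y1 occurs in tree(y1, false); the equation y1 =?= tree(y1, false) has no finite solution.

FAIL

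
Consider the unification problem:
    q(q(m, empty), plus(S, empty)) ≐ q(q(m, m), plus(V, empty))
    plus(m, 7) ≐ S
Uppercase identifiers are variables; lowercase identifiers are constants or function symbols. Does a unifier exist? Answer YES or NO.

Decompose q/2: q(m, empty) ≐ q(m, m),  plus(S, empty) ≐ plus(V, empty).
Decompose q/2: m ≐ m,  empty ≐ m.
Delete trivial equation m ≐ m.
Clash: constants empty and m differ; no unifier exists.

NO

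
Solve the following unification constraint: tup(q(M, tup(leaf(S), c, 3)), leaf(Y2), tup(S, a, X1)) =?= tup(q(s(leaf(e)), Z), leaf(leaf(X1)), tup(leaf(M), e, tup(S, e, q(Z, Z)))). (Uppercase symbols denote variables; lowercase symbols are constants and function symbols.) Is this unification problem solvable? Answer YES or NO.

Decompose tup/3: q(M, tup(leaf(S), c, 3)) =?= q(s(leaf(e)), Z),  leaf(Y2) =?= leaf(leaf(X1)),  tup(S, a, X1) =?= tup(leaf(M), e, tup(S, e, q(Z, Z))).
Decompose q/2: M =?= s(leaf(e)),  tup(leaf(S), c, 3) =?= Z.
Bind M := s(leaf(e)); substituting into the one remaining equation that mentions M gives: tup(S, a, X1) =?= tup(leaf(s(leaf(e))), e, tup(S, e, q(Z, Z))).
Bind Z := tup(leaf(S), c, 3); substituting into the one remaining equation that mentions Z gives: tup(S, a, X1) =?= tup(leaf(s(leaf(e))), e, tup(S, e, q(tup(leaf(S), c, 3), tup(leaf(S), c, 3)))).
Decompose leaf/1: Y2 =?= leaf(X1).
Bind Y2 := leaf(X1); no other remaining equation mentions Y2.
Decompose tup/3: S =?= leaf(s(leaf(e))),  a =?= e,  X1 =?= tup(S, e, q(tup(leaf(S), c, 3), tup(leaf(S), c, 3))).
Bind S := leaf(s(leaf(e))); substituting into the one remaining equation that mentions S gives: X1 =?= tup(leaf(s(leaf(e))), e, q(tup(leaf(leaf(s(leaf(e)))), c, 3), tup(leaf(leaf(s(leaf(e)))), c, 3))). Substituting into the earlier binding gives Z := tup(leaf(leaf(s(leaf(e)))), c, 3).
Clash: constants a and e differ; no unifier exists.

NO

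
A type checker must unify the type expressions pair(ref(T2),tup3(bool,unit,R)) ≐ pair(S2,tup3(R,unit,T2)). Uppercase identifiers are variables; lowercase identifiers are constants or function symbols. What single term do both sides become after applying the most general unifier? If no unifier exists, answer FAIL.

Decompose pair/2: ref(T2) ≐ S2,  tup3(bool,unit,R) ≐ tup3(R,unit,T2).
Bind S2 := ref(T2); no other remaining equation mentions S2.
Decompose tup3/3: bool ≐ R,  unit ≐ unit,  R ≐ T2.
Bind R := bool; substituting into the one remaining equation that mentions R gives: bool ≐ T2.
Delete trivial equation unit ≐ unit.
Bind T2 := bool. Substituting into the earlier binding gives S2 := ref(bool).
Applying the MGU to either side gives pair(ref(bool),tup3(bool,unit,bool)).

pair(ref(bool),tup3(bool,unit,bool))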